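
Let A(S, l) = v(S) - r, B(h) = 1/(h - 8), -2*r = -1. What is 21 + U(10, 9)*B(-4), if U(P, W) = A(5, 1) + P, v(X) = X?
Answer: 475/24 ≈ 19.792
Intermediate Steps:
r = ½ (r = -½*(-1) = ½ ≈ 0.50000)
B(h) = 1/(-8 + h)
A(S, l) = -½ + S (A(S, l) = S - 1*½ = S - ½ = -½ + S)
U(P, W) = 9/2 + P (U(P, W) = (-½ + 5) + P = 9/2 + P)
21 + U(10, 9)*B(-4) = 21 + (9/2 + 10)/(-8 - 4) = 21 + (29/2)/(-12) = 21 + (29/2)*(-1/12) = 21 - 29/24 = 475/24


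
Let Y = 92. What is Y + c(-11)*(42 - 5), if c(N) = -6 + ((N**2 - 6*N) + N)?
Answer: 6382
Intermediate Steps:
c(N) = -6 + N**2 - 5*N (c(N) = -6 + (N**2 - 5*N) = -6 + N**2 - 5*N)
Y + c(-11)*(42 - 5) = 92 + (-6 + (-11)**2 - 5*(-11))*(42 - 5) = 92 + (-6 + 121 + 55)*37 = 92 + 170*37 = 92 + 6290 = 6382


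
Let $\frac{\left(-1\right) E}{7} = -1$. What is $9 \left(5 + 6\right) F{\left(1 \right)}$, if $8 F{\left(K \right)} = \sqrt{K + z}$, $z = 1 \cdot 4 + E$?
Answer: $\frac{99 \sqrt{3}}{4} \approx 42.868$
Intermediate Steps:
$E = 7$ ($E = \left(-7\right) \left(-1\right) = 7$)
$z = 11$ ($z = 1 \cdot 4 + 7 = 4 + 7 = 11$)
$F{\left(K \right)} = \frac{\sqrt{11 + K}}{8}$ ($F{\left(K \right)} = \frac{\sqrt{K + 11}}{8} = \frac{\sqrt{11 + K}}{8}$)
$9 \left(5 + 6\right) F{\left(1 \right)} = 9 \left(5 + 6\right) \frac{\sqrt{11 + 1}}{8} = 9 \cdot 11 \frac{\sqrt{12}}{8} = 99 \frac{2 \sqrt{3}}{8} = 99 \frac{\sqrt{3}}{4} = \frac{99 \sqrt{3}}{4}$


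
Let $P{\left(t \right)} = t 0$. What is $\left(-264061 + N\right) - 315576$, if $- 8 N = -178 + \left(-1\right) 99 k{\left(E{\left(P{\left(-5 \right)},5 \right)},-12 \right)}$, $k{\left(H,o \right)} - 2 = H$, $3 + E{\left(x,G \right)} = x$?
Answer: $- \frac{4637017}{8} \approx -5.7963 \cdot 10^{5}$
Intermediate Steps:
$P{\left(t \right)} = 0$
$E{\left(x,G \right)} = -3 + x$
$k{\left(H,o \right)} = 2 + H$
$N = \frac{79}{8}$ ($N = - \frac{-178 + \left(-1\right) 99 \left(2 + \left(-3 + 0\right)\right)}{8} = - \frac{-178 - 99 \left(2 - 3\right)}{8} = - \frac{-178 - -99}{8} = - \frac{-178 + 99}{8} = \left(- \frac{1}{8}\right) \left(-79\right) = \frac{79}{8} \approx 9.875$)
$\left(-264061 + N\right) - 315576 = \left(-264061 + \frac{79}{8}\right) - 315576 = - \frac{2112409}{8} - 315576 = - \frac{4637017}{8}$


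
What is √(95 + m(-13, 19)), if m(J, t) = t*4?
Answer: 3*√19 ≈ 13.077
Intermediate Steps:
m(J, t) = 4*t
√(95 + m(-13, 19)) = √(95 + 4*19) = √(95 + 76) = √171 = 3*√19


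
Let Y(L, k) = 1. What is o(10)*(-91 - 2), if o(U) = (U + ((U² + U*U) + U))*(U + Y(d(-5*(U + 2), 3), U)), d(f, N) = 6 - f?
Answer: -225060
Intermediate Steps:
o(U) = (1 + U)*(2*U + 2*U²) (o(U) = (U + ((U² + U*U) + U))*(U + 1) = (U + ((U² + U²) + U))*(1 + U) = (U + (2*U² + U))*(1 + U) = (U + (U + 2*U²))*(1 + U) = (2*U + 2*U²)*(1 + U) = (1 + U)*(2*U + 2*U²))
o(10)*(-91 - 2) = (2*10*(1 + 10² + 2*10))*(-91 - 2) = (2*10*(1 + 100 + 20))*(-93) = (2*10*121)*(-93) = 2420*(-93) = -225060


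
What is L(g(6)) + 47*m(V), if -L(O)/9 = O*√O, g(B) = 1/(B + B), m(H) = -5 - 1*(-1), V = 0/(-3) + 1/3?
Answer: -188 - √3/8 ≈ -188.22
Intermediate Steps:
V = ⅓ (V = 0*(-⅓) + 1*(⅓) = 0 + ⅓ = ⅓ ≈ 0.33333)
m(H) = -4 (m(H) = -5 + 1 = -4)
g(B) = 1/(2*B)
L(O) = -9*O^(3/2) (L(O) = -9*O*√O = -9*O^(3/2))
L(g(6)) + 47*m(V) = -9*√3/72 + 47*(-4) = -9*√3/72 - 188 = -√3/8 - 188 = -188 - √3/8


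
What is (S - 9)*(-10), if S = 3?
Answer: 60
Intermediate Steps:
(S - 9)*(-10) = (3 - 9)*(-10) = -6*(-10) = 60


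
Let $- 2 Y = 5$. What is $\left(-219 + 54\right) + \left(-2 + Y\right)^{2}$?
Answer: $- \frac{579}{4} \approx -144.75$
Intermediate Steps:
$Y = - \frac{5}{2}$ ($Y = \left(- \frac{1}{2}\right) 5 = - \frac{5}{2} \approx -2.5$)
$\left(-219 + 54\right) + \left(-2 + Y\right)^{2} = \left(-219 + 54\right) + \left(-2 - \frac{5}{2}\right)^{2} = -165 + \left(- \frac{9}{2}\right)^{2} = -165 + \frac{81}{4} = - \frac{579}{4}$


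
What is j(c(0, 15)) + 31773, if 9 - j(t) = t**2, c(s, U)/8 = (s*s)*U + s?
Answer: 31782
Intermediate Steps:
c(s, U) = 8*s + 8*U*s**2 (c(s, U) = 8*((s*s)*U + s) = 8*(s**2*U + s) = 8*(U*s**2 + s) = 8*(s + U*s**2) = 8*s + 8*U*s**2)
j(t) = 9 - t**2
j(c(0, 15)) + 31773 = (9 - (8*0*(1 + 15*0))**2) + 31773 = (9 - (8*0*(1 + 0))**2) + 31773 = (9 - (8*0*1)**2) + 31773 = (9 - 1*0**2) + 31773 = (9 - 1*0) + 31773 = (9 + 0) + 31773 = 9 + 31773 = 31782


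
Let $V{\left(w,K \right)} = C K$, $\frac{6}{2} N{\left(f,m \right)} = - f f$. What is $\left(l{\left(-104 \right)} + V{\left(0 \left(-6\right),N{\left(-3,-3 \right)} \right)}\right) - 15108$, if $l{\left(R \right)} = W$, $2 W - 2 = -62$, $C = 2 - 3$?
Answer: $-15135$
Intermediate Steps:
$C = -1$ ($C = 2 - 3 = -1$)
$W = -30$ ($W = 1 + \frac{1}{2} \left(-62\right) = 1 - 31 = -30$)
$l{\left(R \right)} = -30$
$N{\left(f,m \right)} = - \frac{f^{2}}{3}$ ($N{\left(f,m \right)} = \frac{- f f}{3} = \frac{\left(-1\right) f^{2}}{3} = - \frac{f^{2}}{3}$)
$V{\left(w,K \right)} = - K$
$\left(l{\left(-104 \right)} + V{\left(0 \left(-6\right),N{\left(-3,-3 \right)} \right)}\right) - 15108 = \left(-30 - - \frac{\left(-3\right)^{2}}{3}\right) - 15108 = \left(-30 - \left(- \frac{1}{3}\right) 9\right) - 15108 = \left(-30 - -3\right) - 15108 = \left(-30 + 3\right) - 15108 = -27 - 15108 = -15135$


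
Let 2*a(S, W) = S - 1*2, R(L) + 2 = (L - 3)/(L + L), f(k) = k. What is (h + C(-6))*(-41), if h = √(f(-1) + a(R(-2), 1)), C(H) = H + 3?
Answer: 123 - 41*I*√38/4 ≈ 123.0 - 63.185*I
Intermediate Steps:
C(H) = 3 + H
R(L) = -2 + (-3 + L)/(2*L) (R(L) = -2 + (L - 3)/(L + L) = -2 + (-3 + L)/((2*L)) = -2 + (-3 + L)*(1/(2*L)) = -2 + (-3 + L)/(2*L))
a(S, W) = -1 + S/2 (a(S, W) = (S - 1*2)/2 = (S - 2)/2 = (-2 + S)/2 = -1 + S/2)
h = I*√38/4 (h = √(-1 + (-1 + ((3/2)*(-1 - 1*(-2))/(-2))/2)) = √(-1 + (-1 + ((3/2)*(-½)*(-1 + 2))/2)) = √(-1 + (-1 + ((3/2)*(-½)*1)/2)) = √(-1 + (-1 + (½)*(-¾))) = √(-1 + (-1 - 3/8)) = √(-1 - 11/8) = √(-19/8) = I*√38/4 ≈ 1.5411*I)
(h + C(-6))*(-41) = (I*√38/4 + (3 - 6))*(-41) = (I*√38/4 - 3)*(-41) = (-3 + I*√38/4)*(-41) = 123 - 41*I*√38/4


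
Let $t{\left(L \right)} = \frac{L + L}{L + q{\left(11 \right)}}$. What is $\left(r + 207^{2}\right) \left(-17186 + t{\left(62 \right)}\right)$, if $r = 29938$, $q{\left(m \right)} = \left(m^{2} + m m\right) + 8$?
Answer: $- \frac{7505330723}{6} \approx -1.2509 \cdot 10^{9}$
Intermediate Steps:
$q{\left(m \right)} = 8 + 2 m^{2}$ ($q{\left(m \right)} = \left(m^{2} + m^{2}\right) + 8 = 2 m^{2} + 8 = 8 + 2 m^{2}$)
$t{\left(L \right)} = \frac{2 L}{250 + L}$ ($t{\left(L \right)} = \frac{L + L}{L + \left(8 + 2 \cdot 11^{2}\right)} = \frac{2 L}{L + \left(8 + 2 \cdot 121\right)} = \frac{2 L}{L + \left(8 + 242\right)} = \frac{2 L}{L + 250} = \frac{2 L}{250 + L}$)
$\left(r + 207^{2}\right) \left(-17186 + t{\left(62 \right)}\right) = \left(29938 + 207^{2}\right) \left(-17186 + 2 \cdot 62 \frac{1}{250 + 62}\right) = \left(29938 + 42849\right) \left(-17186 + 2 \cdot 62 \cdot \frac{1}{312}\right) = 72787 \left(-17186 + 2 \cdot 62 \cdot \frac{1}{312}\right) = 72787 \left(-17186 + \frac{31}{78}\right) = 72787 \left(- \frac{1340477}{78}\right) = - \frac{7505330723}{6}$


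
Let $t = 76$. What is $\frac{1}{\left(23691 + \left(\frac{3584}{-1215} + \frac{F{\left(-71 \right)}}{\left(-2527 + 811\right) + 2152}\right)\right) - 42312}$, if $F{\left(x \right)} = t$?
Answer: $- \frac{132435}{2466439706} \approx -5.3695 \cdot 10^{-5}$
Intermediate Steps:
$F{\left(x \right)} = 76$
$\frac{1}{\left(23691 + \left(\frac{3584}{-1215} + \frac{F{\left(-71 \right)}}{\left(-2527 + 811\right) + 2152}\right)\right) - 42312} = \frac{1}{\left(23691 + \left(\frac{3584}{-1215} + \frac{76}{\left(-2527 + 811\right) + 2152}\right)\right) - 42312} = \frac{1}{\left(23691 + \left(3584 \left(- \frac{1}{1215}\right) + \frac{76}{-1716 + 2152}\right)\right) - 42312} = \frac{1}{\left(23691 - \left(\frac{3584}{1215} - \frac{76}{436}\right)\right) - 42312} = \frac{1}{\left(23691 + \left(- \frac{3584}{1215} + 76 \cdot \frac{1}{436}\right)\right) - 42312} = \frac{1}{\left(23691 + \left(- \frac{3584}{1215} + \frac{19}{109}\right)\right) - 42312} = \frac{1}{\left(23691 - \frac{367571}{132435}\right) - 42312} = \frac{1}{\frac{3137150014}{132435} - 42312} = \frac{1}{- \frac{2466439706}{132435}} = - \frac{132435}{2466439706}$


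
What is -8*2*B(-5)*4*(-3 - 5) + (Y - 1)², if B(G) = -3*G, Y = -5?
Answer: 7716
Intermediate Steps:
-8*2*B(-5)*4*(-3 - 5) + (Y - 1)² = -8*2*(-3*(-5))*4*(-3 - 5) + (-5 - 1)² = -8*2*15*4*(-8) + (-6)² = -240*(-32) + 36 = -8*(-960) + 36 = 7680 + 36 = 7716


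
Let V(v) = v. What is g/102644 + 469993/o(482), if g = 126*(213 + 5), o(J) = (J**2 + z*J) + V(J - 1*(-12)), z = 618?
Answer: 15704766071/13618138734 ≈ 1.1532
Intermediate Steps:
o(J) = 12 + J**2 + 619*J (o(J) = (J**2 + 618*J) + (J - 1*(-12)) = (J**2 + 618*J) + (J + 12) = (J**2 + 618*J) + (12 + J) = 12 + J**2 + 619*J)
g = 27468 (g = 126*218 = 27468)
g/102644 + 469993/o(482) = 27468/102644 + 469993/(12 + 482**2 + 619*482) = 27468*(1/102644) + 469993/(12 + 232324 + 298358) = 6867/25661 + 469993/530694 = 15704766071/13618138734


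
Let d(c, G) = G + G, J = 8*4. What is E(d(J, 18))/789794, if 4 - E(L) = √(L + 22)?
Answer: 2/394897 - √58/789794 ≈ -4.5781e-6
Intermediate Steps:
J = 32
d(c, G) = 2*G
E(L) = 4 - √(22 + L) (E(L) = 4 - √(L + 22) = 4 - √(22 + L))
E(d(J, 18))/789794 = (4 - √(22 + 2*18))/789794 = (4 - √(22 + 36))*(1/789794) = (4 - √58)*(1/789794) = 2/394897 - √58/789794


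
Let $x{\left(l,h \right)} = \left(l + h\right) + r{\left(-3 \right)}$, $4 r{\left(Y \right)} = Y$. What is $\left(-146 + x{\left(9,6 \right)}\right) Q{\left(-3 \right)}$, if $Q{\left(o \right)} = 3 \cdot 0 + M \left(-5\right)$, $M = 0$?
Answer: $0$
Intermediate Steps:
$r{\left(Y \right)} = \frac{Y}{4}$
$x{\left(l,h \right)} = - \frac{3}{4} + h + l$ ($x{\left(l,h \right)} = \left(l + h\right) + \frac{1}{4} \left(-3\right) = \left(h + l\right) - \frac{3}{4} = - \frac{3}{4} + h + l$)
$Q{\left(o \right)} = 0$ ($Q{\left(o \right)} = 3 \cdot 0 + 0 \left(-5\right) = 0 + 0 = 0$)
$\left(-146 + x{\left(9,6 \right)}\right) Q{\left(-3 \right)} = \left(-146 + \left(- \frac{3}{4} + 6 + 9\right)\right) 0 = \left(-146 + \frac{57}{4}\right) 0 = \left(- \frac{527}{4}\right) 0 = 0$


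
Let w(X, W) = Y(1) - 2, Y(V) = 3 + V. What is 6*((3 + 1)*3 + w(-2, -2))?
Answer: 84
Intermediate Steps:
w(X, W) = 2 (w(X, W) = (3 + 1) - 2 = 4 - 2 = 2)
6*((3 + 1)*3 + w(-2, -2)) = 6*((3 + 1)*3 + 2) = 6*(4*3 + 2) = 6*(12 + 2) = 6*14 = 84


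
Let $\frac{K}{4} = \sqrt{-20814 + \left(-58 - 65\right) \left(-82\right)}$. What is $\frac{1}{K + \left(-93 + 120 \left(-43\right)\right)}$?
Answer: $- \frac{1751}{9255219} - \frac{8 i \sqrt{298}}{9255219} \approx -0.00018919 - 1.4921 \cdot 10^{-5} i$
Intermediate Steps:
$K = 24 i \sqrt{298}$ ($K = 4 \sqrt{-20814 + \left(-58 - 65\right) \left(-82\right)} = 4 \sqrt{-20814 - -10086} = 4 \sqrt{-20814 + 10086} = 4 \sqrt{-10728} = 4 \cdot 6 i \sqrt{298} = 24 i \sqrt{298} \approx 414.3 i$)
$\frac{1}{K + \left(-93 + 120 \left(-43\right)\right)} = \frac{1}{24 i \sqrt{298} + \left(-93 + 120 \left(-43\right)\right)} = \frac{1}{24 i \sqrt{298} - 5253} = \frac{1}{-5253 + 24 i \sqrt{298}}$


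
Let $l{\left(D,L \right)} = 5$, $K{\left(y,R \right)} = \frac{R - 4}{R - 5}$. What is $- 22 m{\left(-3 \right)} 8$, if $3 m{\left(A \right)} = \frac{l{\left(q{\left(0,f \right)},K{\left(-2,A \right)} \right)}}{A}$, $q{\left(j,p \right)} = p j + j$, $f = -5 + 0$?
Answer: $\frac{880}{9} \approx 97.778$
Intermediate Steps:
$K{\left(y,R \right)} = \frac{-4 + R}{-5 + R}$
$f = -5$
$q{\left(j,p \right)} = j + j p$ ($q{\left(j,p \right)} = j p + j = j + j p$)
$m{\left(A \right)} = \frac{5}{3 A}$ ($m{\left(A \right)} = \frac{5 \frac{1}{A}}{3} = \frac{5}{3 A}$)
$- 22 m{\left(-3 \right)} 8 = - 22 \frac{5}{3 \left(-3\right)} 8 = - 22 \cdot \frac{5}{3} \left(- \frac{1}{3}\right) 8 = \left(-22\right) \left(- \frac{5}{9}\right) 8 = \frac{110}{9} \cdot 8 = \frac{880}{9}$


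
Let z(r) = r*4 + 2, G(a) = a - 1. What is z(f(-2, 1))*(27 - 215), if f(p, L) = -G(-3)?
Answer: -3384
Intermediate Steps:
G(a) = -1 + a
f(p, L) = 4 (f(p, L) = -(-1 - 3) = -1*(-4) = 4)
z(r) = 2 + 4*r (z(r) = 4*r + 2 = 2 + 4*r)
z(f(-2, 1))*(27 - 215) = (2 + 4*4)*(27 - 215) = (2 + 16)*(-188) = 18*(-188) = -3384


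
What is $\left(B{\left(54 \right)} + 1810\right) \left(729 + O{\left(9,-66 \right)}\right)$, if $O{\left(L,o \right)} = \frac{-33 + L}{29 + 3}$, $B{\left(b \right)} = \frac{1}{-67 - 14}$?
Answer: $\frac{142357339}{108} \approx 1.3181 \cdot 10^{6}$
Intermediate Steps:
$B{\left(b \right)} = - \frac{1}{81}$ ($B{\left(b \right)} = \frac{1}{-81} = - \frac{1}{81}$)
$O{\left(L,o \right)} = - \frac{33}{32} + \frac{L}{32}$ ($O{\left(L,o \right)} = \frac{-33 + L}{32} = \left(-33 + L\right) \frac{1}{32} = - \frac{33}{32} + \frac{L}{32}$)
$\left(B{\left(54 \right)} + 1810\right) \left(729 + O{\left(9,-66 \right)}\right) = \left(- \frac{1}{81} + 1810\right) \left(729 + \left(- \frac{33}{32} + \frac{1}{32} \cdot 9\right)\right) = \frac{146609 \left(729 + \left(- \frac{33}{32} + \frac{9}{32}\right)\right)}{81} = \frac{146609 \left(729 - \frac{3}{4}\right)}{81} = \frac{146609}{81} \cdot \frac{2913}{4} = \frac{142357339}{108}$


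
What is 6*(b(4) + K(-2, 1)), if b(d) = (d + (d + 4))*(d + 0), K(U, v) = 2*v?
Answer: 300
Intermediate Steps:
b(d) = d*(4 + 2*d) (b(d) = (d + (4 + d))*d = (4 + 2*d)*d = d*(4 + 2*d))
6*(b(4) + K(-2, 1)) = 6*(2*4*(2 + 4) + 2*1) = 6*(2*4*6 + 2) = 6*(48 + 2) = 6*50 = 300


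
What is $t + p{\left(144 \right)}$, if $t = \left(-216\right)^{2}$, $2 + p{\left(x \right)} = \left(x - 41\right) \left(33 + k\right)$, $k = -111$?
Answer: $38620$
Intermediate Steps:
$p{\left(x \right)} = 3196 - 78 x$ ($p{\left(x \right)} = -2 + \left(x - 41\right) \left(33 - 111\right) = -2 + \left(-41 + x\right) \left(-78\right) = -2 - \left(-3198 + 78 x\right) = 3196 - 78 x$)
$t = 46656$
$t + p{\left(144 \right)} = 46656 + \left(3196 - 11232\right) = 46656 - 8036 = 38620$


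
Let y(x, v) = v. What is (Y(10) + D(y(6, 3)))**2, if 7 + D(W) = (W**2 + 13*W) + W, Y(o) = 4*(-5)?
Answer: 576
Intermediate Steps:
Y(o) = -20
D(W) = -7 + W**2 + 14*W (D(W) = -7 + ((W**2 + 13*W) + W) = -7 + (W**2 + 14*W) = -7 + W**2 + 14*W)
(Y(10) + D(y(6, 3)))**2 = (-20 + (-7 + 3**2 + 14*3))**2 = (-20 + (-7 + 9 + 42))**2 = (-20 + 44)**2 = 24**2 = 576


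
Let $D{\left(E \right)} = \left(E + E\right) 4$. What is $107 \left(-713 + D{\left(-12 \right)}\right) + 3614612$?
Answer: $3528049$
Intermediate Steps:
$D{\left(E \right)} = 8 E$ ($D{\left(E \right)} = 2 E 4 = 8 E$)
$107 \left(-713 + D{\left(-12 \right)}\right) + 3614612 = 107 \left(-713 + 8 \left(-12\right)\right) + 3614612 = 107 \left(-713 - 96\right) + 3614612 = 107 \left(-809\right) + 3614612 = -86563 + 3614612 = 3528049$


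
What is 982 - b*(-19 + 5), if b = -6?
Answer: 898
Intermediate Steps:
982 - b*(-19 + 5) = 982 - (-6)*(-19 + 5) = 982 - (-6)*(-14) = 982 - 1*84 = 982 - 84 = 898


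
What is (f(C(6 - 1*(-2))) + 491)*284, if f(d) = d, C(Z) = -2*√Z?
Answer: 139444 - 1136*√2 ≈ 1.3784e+5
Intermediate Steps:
(f(C(6 - 1*(-2))) + 491)*284 = (-2*√(6 - 1*(-2)) + 491)*284 = (-2*√(6 + 2) + 491)*284 = (-4*√2 + 491)*284 = (491 - 4*√2)*284 = 139444 - 1136*√2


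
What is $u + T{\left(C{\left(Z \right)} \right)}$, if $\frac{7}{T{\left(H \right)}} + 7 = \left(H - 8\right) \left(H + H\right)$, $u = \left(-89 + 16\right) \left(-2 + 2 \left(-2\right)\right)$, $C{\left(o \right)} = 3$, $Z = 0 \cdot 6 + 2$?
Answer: $\frac{16199}{37} \approx 437.81$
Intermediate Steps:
$Z = 2$ ($Z = 0 + 2 = 2$)
$u = 438$ ($u = - 73 \left(-2 - 4\right) = \left(-73\right) \left(-6\right) = 438$)
$T{\left(H \right)} = \frac{7}{-7 + 2 H \left(-8 + H\right)}$ ($T{\left(H \right)} = \frac{7}{-7 + \left(H - 8\right) \left(H + H\right)} = \frac{7}{-7 + \left(-8 + H\right) 2 H} = \frac{7}{-7 + 2 H \left(-8 + H\right)}$)
$u + T{\left(C{\left(Z \right)} \right)} = 438 + \frac{7}{-7 - 48 + 2 \cdot 3^{2}} = 438 + \frac{7}{-7 - 48 + 2 \cdot 9} = 438 + \frac{7}{-7 - 48 + 18} = 438 + \frac{7}{-37} = 438 + 7 \left(- \frac{1}{37}\right) = 438 - \frac{7}{37} = \frac{16199}{37}$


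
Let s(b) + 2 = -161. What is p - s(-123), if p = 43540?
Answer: 43703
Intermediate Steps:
s(b) = -163 (s(b) = -2 - 161 = -163)
p - s(-123) = 43540 - 1*(-163) = 43540 + 163 = 43703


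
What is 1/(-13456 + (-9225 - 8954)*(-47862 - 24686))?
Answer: 1/1318836636 ≈ 7.5824e-10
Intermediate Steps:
1/(-13456 + (-9225 - 8954)*(-47862 - 24686)) = 1/(-13456 - 18179*(-72548)) = 1/(-13456 + 1318850092) = 1/1318836636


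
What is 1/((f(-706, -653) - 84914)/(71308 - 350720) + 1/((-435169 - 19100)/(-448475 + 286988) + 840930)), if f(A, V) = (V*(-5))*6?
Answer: 451715125909747/105607450552460 ≈ 4.2773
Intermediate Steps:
f(A, V) = -30*V (f(A, V) = -5*V*6 = -30*V)
1/((f(-706, -653) - 84914)/(71308 - 350720) + 1/((-435169 - 19100)/(-448475 + 286988) + 840930)) = 1/((-30*(-653) - 84914)/(71308 - 350720) + 1/((-435169 - 19100)/(-448475 + 286988) + 840930)) = 1/((19590 - 84914)/(-279412) + 1/(-454269/(-161487) + 840930)) = 1/(-65324*(-1/279412) + 1/(-454269*(-1/161487) + 840930)) = 1/(2333/9979 + 1/(151423/53829 + 840930)) = 1/(2333/9979 + 1/(45266572393/53829)) = 1/(2333/9979 + 53829/45266572393) = 1/(105607450552460/451715125909747) = 451715125909747/105607450552460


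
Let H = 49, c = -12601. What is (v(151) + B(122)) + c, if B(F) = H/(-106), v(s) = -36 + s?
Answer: -1323565/106 ≈ -12486.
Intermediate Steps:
B(F) = -49/106 (B(F) = 49/(-106) = 49*(-1/106) = -49/106)
(v(151) + B(122)) + c = ((-36 + 151) - 49/106) - 12601 = (115 - 49/106) - 12601 = 12141/106 - 12601 = -1323565/106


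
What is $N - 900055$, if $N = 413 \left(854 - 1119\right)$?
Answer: $-1009500$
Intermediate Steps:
$N = -109445$ ($N = 413 \left(-265\right) = -109445$)
$N - 900055 = -109445 - 900055 = -1009500$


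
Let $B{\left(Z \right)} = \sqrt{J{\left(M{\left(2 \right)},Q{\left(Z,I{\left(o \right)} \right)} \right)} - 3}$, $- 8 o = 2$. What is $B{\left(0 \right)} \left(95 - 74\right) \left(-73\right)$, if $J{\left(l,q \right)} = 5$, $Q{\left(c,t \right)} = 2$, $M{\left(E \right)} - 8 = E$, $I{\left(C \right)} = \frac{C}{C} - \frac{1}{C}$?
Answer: $- 1533 \sqrt{2} \approx -2168.0$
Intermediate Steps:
$o = - \frac{1}{4}$ ($o = \left(- \frac{1}{8}\right) 2 = - \frac{1}{4} \approx -0.25$)
$I{\left(C \right)} = 1 - \frac{1}{C}$
$M{\left(E \right)} = 8 + E$
$B{\left(Z \right)} = \sqrt{2}$ ($B{\left(Z \right)} = \sqrt{5 - 3} = \sqrt{2}$)
$B{\left(0 \right)} \left(95 - 74\right) \left(-73\right) = \sqrt{2} \left(95 - 74\right) \left(-73\right) = \sqrt{2} \cdot 21 \left(-73\right) = 21 \sqrt{2} \left(-73\right) = - 1533 \sqrt{2}$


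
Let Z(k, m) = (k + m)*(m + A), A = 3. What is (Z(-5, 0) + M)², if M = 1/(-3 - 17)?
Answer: 90601/400 ≈ 226.50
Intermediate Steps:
M = -1/20 (M = 1/(-20) = -1/20 ≈ -0.050000)
Z(k, m) = (3 + m)*(k + m) (Z(k, m) = (k + m)*(m + 3) = (k + m)*(3 + m) = (3 + m)*(k + m))
(Z(-5, 0) + M)² = ((0² + 3*(-5) + 3*0 - 5*0) - 1/20)² = ((0 - 15 + 0 + 0) - 1/20)² = (-15 - 1/20)² = (-301/20)² = 90601/400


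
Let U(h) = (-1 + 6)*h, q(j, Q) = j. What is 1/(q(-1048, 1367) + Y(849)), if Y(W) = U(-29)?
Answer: -1/1193 ≈ -0.00083822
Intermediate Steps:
U(h) = 5*h
Y(W) = -145 (Y(W) = 5*(-29) = -145)
1/(q(-1048, 1367) + Y(849)) = 1/(-1048 - 145) = 1/(-1193) = -1/1193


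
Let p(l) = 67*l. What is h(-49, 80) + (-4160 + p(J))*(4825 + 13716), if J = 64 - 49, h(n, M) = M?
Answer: -58496775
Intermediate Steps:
J = 15
h(-49, 80) + (-4160 + p(J))*(4825 + 13716) = 80 + (-4160 + 67*15)*(4825 + 13716) = 80 + (-4160 + 1005)*18541 = 80 - 3155*18541 = 80 - 58496855 = -58496775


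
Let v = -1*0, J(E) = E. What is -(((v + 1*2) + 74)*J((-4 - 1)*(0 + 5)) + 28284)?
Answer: -26384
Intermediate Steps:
v = 0
-(((v + 1*2) + 74)*J((-4 - 1)*(0 + 5)) + 28284) = -(((0 + 1*2) + 74)*((-4 - 1)*(0 + 5)) + 28284) = -(((0 + 2) + 74)*(-5*5) + 28284) = -((2 + 74)*(-25) + 28284) = -(76*(-25) + 28284) = -(-1900 + 28284) = -1*26384 = -26384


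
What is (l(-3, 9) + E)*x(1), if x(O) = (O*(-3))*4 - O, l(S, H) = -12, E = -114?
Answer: 1638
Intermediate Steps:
x(O) = -13*O (x(O) = -3*O*4 - O = -12*O - O = -13*O)
(l(-3, 9) + E)*x(1) = (-12 - 114)*(-13*1) = -126*(-13) = 1638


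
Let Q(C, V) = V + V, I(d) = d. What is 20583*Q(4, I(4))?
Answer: 164664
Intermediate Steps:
Q(C, V) = 2*V
20583*Q(4, I(4)) = 20583*(2*4) = 20583*8 = 164664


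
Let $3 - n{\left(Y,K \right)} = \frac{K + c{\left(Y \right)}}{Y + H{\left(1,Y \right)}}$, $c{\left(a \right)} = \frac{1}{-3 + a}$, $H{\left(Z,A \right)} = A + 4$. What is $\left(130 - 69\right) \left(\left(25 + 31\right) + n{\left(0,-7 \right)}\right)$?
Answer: $\frac{22265}{6} \approx 3710.8$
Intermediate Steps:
$H{\left(Z,A \right)} = 4 + A$
$n{\left(Y,K \right)} = 3 - \frac{K + \frac{1}{-3 + Y}}{4 + 2 Y}$ ($n{\left(Y,K \right)} = 3 - \frac{K + \frac{1}{-3 + Y}}{Y + \left(4 + Y\right)} = 3 - \frac{K + \frac{1}{-3 + Y}}{4 + 2 Y}$)
$\left(130 - 69\right) \left(\left(25 + 31\right) + n{\left(0,-7 \right)}\right) = \left(130 - 69\right) \left(\left(25 + 31\right) + \frac{-1 - \left(-3 + 0\right) \left(-12 - 7 - 0\right)}{2 \left(-3 + 0\right) \left(2 + 0\right)}\right) = 61 \left(56 + \frac{-1 - - 3 \left(-12 - 7 + 0\right)}{2 \left(-3\right) 2}\right) = 61 \left(56 + \frac{1}{2} \left(- \frac{1}{3}\right) \frac{1}{2} \left(-1 - \left(-3\right) \left(-19\right)\right)\right) = 61 \left(56 + \frac{1}{2} \left(- \frac{1}{3}\right) \frac{1}{2} \left(-1 - 57\right)\right) = 61 \left(56 + \frac{1}{2} \left(- \frac{1}{3}\right) \frac{1}{2} \left(-58\right)\right) = 61 \left(56 + \frac{29}{6}\right) = 61 \cdot \frac{365}{6} = \frac{22265}{6}$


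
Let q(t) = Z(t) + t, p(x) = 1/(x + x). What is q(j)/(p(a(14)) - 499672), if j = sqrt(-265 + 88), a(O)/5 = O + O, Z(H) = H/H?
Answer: -280/139908159 - 280*I*sqrt(177)/139908159 ≈ -2.0013e-6 - 2.6626e-5*I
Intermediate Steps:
Z(H) = 1
a(O) = 10*O (a(O) = 5*(O + O) = 5*(2*O) = 10*O)
p(x) = 1/(2*x)
j = I*sqrt(177) (j = sqrt(-177) = I*sqrt(177) ≈ 13.304*I)
q(t) = 1 + t
q(j)/(p(a(14)) - 499672) = (1 + I*sqrt(177))/(1/(2*((10*14))) - 499672) = (1 + I*sqrt(177))/((1/2)/140 - 499672) = (1 + I*sqrt(177))/((1/2)*(1/140) - 499672) = (1 + I*sqrt(177))/(1/280 - 499672) = (1 + I*sqrt(177))/(-139908159/280) = (1 + I*sqrt(177))*(-280/139908159) = -280/139908159 - 280*I*sqrt(177)/139908159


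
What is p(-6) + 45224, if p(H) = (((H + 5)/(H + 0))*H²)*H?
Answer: 45188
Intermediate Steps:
p(H) = H²*(5 + H) (p(H) = (((5 + H)/H)*H²)*H = (H*(5 + H))*H = H²*(5 + H))
p(-6) + 45224 = (-6)²*(5 - 6) + 45224 = 36*(-1) + 45224 = -36 + 45224 = 45188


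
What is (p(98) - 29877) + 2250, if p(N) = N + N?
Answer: -27431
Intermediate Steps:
p(N) = 2*N
(p(98) - 29877) + 2250 = (2*98 - 29877) + 2250 = (196 - 29877) + 2250 = -29681 + 2250 = -27431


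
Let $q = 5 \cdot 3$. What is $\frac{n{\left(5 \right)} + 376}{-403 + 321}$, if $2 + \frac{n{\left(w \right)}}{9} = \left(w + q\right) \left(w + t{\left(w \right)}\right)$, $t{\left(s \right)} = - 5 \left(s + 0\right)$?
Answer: $\frac{1621}{41} \approx 39.537$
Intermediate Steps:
$t{\left(s \right)} = - 5 s$
$q = 15$
$n{\left(w \right)} = -18 - 36 w \left(15 + w\right)$ ($n{\left(w \right)} = -18 + 9 \left(w + 15\right) \left(w - 5 w\right) = -18 + 9 \left(15 + w\right) \left(- 4 w\right) = -18 + 9 \left(- 4 w \left(15 + w\right)\right) = -18 - 36 w \left(15 + w\right)$)
$\frac{n{\left(5 \right)} + 376}{-403 + 321} = \frac{\left(-18 - 2700 - 36 \cdot 5^{2}\right) + 376}{-403 + 321} = \frac{\left(-18 - 2700 - 900\right) + 376}{-82} = \left(\left(-18 - 2700 - 900\right) + 376\right) \left(- \frac{1}{82}\right) = \left(-3618 + 376\right) \left(- \frac{1}{82}\right) = \left(-3242\right) \left(- \frac{1}{82}\right) = \frac{1621}{41}$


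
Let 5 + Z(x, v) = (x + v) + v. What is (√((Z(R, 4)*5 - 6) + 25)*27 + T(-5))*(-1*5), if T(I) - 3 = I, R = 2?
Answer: 10 - 270*√11 ≈ -885.49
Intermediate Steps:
Z(x, v) = -5 + x + 2*v (Z(x, v) = -5 + ((x + v) + v) = -5 + ((v + x) + v) = -5 + (x + 2*v) = -5 + x + 2*v)
T(I) = 3 + I
(√((Z(R, 4)*5 - 6) + 25)*27 + T(-5))*(-1*5) = (√(((-5 + 2 + 2*4)*5 - 6) + 25)*27 + (3 - 5))*(-1*5) = (√(((-5 + 2 + 8)*5 - 6) + 25)*27 - 2)*(-5) = (√((5*5 - 6) + 25)*27 - 2)*(-5) = (√((25 - 6) + 25)*27 - 2)*(-5) = (√(19 + 25)*27 - 2)*(-5) = (√44*27 - 2)*(-5) = ((2*√11)*27 - 2)*(-5) = (54*√11 - 2)*(-5) = (-2 + 54*√11)*(-5) = 10 - 270*√11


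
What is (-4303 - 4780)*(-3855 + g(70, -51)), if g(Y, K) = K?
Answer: 35478198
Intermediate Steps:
(-4303 - 4780)*(-3855 + g(70, -51)) = (-4303 - 4780)*(-3855 - 51) = -9083*(-3906) = 35478198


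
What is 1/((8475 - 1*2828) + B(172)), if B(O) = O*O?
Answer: 1/35231 ≈ 2.8384e-5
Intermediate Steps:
B(O) = O**2
1/((8475 - 1*2828) + B(172)) = 1/((8475 - 1*2828) + 172**2) = 1/((8475 - 2828) + 29584) = 1/(5647 + 29584) = 1/35231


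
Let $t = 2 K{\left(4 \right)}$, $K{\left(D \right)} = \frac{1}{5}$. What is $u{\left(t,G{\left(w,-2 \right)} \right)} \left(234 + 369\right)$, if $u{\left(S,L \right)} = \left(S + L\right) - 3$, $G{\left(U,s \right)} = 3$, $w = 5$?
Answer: $\frac{1206}{5} \approx 241.2$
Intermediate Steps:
$K{\left(D \right)} = \frac{1}{5}$
$t = \frac{2}{5}$ ($t = 2 \cdot \frac{1}{5} = \frac{2}{5} \approx 0.4$)
$u{\left(S,L \right)} = -3 + L + S$ ($u{\left(S,L \right)} = \left(L + S\right) - 3 = -3 + L + S$)
$u{\left(t,G{\left(w,-2 \right)} \right)} \left(234 + 369\right) = \left(-3 + 3 + \frac{2}{5}\right) \left(234 + 369\right) = \frac{2}{5} \cdot 603 = \frac{1206}{5}$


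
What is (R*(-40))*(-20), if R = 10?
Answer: 8000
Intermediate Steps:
(R*(-40))*(-20) = (10*(-40))*(-20) = -400*(-20) = 8000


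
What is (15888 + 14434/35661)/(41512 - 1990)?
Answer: 283298201/704697021 ≈ 0.40201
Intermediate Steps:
(15888 + 14434/35661)/(41512 - 1990) = (15888 + 14434*(1/35661))/39522 = (15888 + 14434/35661)*(1/39522) = (566596402/35661)*(1/39522) = 283298201/704697021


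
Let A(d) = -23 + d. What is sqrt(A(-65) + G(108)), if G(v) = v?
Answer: 2*sqrt(5) ≈ 4.4721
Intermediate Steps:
sqrt(A(-65) + G(108)) = sqrt((-23 - 65) + 108) = sqrt(-88 + 108) = sqrt(20) = 2*sqrt(5)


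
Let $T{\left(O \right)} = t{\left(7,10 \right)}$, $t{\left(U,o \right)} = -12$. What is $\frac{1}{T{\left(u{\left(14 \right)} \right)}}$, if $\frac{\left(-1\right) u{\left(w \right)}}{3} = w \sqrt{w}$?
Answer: $- \frac{1}{12} \approx -0.083333$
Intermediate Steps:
$u{\left(w \right)} = - 3 w^{\frac{3}{2}}$ ($u{\left(w \right)} = - 3 w \sqrt{w} = - 3 w^{\frac{3}{2}}$)
$T{\left(O \right)} = -12$
$\frac{1}{T{\left(u{\left(14 \right)} \right)}} = \frac{1}{-12} = - \frac{1}{12}$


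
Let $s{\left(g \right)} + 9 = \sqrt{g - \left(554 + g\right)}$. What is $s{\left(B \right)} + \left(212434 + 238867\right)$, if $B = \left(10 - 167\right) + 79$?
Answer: $451292 + i \sqrt{554} \approx 4.5129 \cdot 10^{5} + 23.537 i$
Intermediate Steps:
$B = -78$ ($B = -157 + 79 = -78$)
$s{\left(g \right)} = -9 + i \sqrt{554}$ ($s{\left(g \right)} = -9 + \sqrt{g - \left(554 + g\right)} = -9 + \sqrt{-554} = -9 + i \sqrt{554}$)
$s{\left(B \right)} + \left(212434 + 238867\right) = \left(-9 + i \sqrt{554}\right) + \left(212434 + 238867\right) = \left(-9 + i \sqrt{554}\right) + 451301 = 451292 + i \sqrt{554}$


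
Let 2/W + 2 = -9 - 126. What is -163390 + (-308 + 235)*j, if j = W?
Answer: -22384284/137 ≈ -1.6339e+5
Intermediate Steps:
W = -2/137 (W = 2/(-2 + (-9 - 126)) = 2/(-2 - 135) = 2/(-137) = 2*(-1/137) = -2/137 ≈ -0.014599)
j = -2/137 ≈ -0.014599
-163390 + (-308 + 235)*j = -163390 + (-308 + 235)*(-2/137) = -163390 - 73*(-2/137) = -163390 + 146/137 = -22384284/137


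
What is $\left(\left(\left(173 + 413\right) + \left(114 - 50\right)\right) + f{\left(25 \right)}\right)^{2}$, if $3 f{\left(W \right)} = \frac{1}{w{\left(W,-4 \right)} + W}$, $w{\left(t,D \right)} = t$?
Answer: $\frac{9506445001}{22500} \approx 4.2251 \cdot 10^{5}$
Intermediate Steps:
$f{\left(W \right)} = \frac{1}{6 W}$ ($f{\left(W \right)} = \frac{1}{3 \left(W + W\right)} = \frac{1}{3 \cdot 2 W} = \frac{\frac{1}{2} \frac{1}{W}}{3} = \frac{1}{6 W}$)
$\left(\left(\left(173 + 413\right) + \left(114 - 50\right)\right) + f{\left(25 \right)}\right)^{2} = \left(\left(\left(173 + 413\right) + \left(114 - 50\right)\right) + \frac{1}{6 \cdot 25}\right)^{2} = \left(\left(586 + 64\right) + \frac{1}{6} \cdot \frac{1}{25}\right)^{2} = \left(650 + \frac{1}{150}\right)^{2} = \left(\frac{97501}{150}\right)^{2} = \frac{9506445001}{22500}$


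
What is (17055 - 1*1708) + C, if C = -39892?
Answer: -24545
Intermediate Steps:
(17055 - 1*1708) + C = (17055 - 1*1708) - 39892 = (17055 - 1708) - 39892 = 15347 - 39892 = -24545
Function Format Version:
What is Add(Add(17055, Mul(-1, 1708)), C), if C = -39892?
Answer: -24545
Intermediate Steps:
Add(Add(17055, Mul(-1, 1708)), C) = Add(Add(17055, Mul(-1, 1708)), -39892) = Add(Add(17055, -1708), -39892) = Add(15347, -39892) = -24545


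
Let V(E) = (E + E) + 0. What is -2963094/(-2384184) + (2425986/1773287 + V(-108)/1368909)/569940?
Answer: 903765937638855698813/727192632787571748380 ≈ 1.2428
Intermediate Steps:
V(E) = 2*E (V(E) = 2*E + 0 = 2*E)
-2963094/(-2384184) + (2425986/1773287 + V(-108)/1368909)/569940 = -2963094/(-2384184) + (2425986/1773287 + (2*(-108))/1368909)/569940 = -2963094*(-1/2384184) + (2425986*(1/1773287) - 216*1/1368909)*(1/569940) = 493849/397364 + (2425986/1773287 - 24/152101)*(1/569940) = 493849/397364 + (368952337698/269718725987)*(1/569940) = 493849/397364 + 8784579469/3660083111643590 = 903765937638855698813/727192632787571748380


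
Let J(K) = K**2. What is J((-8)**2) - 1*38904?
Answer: -34808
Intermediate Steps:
J((-8)**2) - 1*38904 = ((-8)**2)**2 - 1*38904 = 64**2 - 38904 = 4096 - 38904 = -34808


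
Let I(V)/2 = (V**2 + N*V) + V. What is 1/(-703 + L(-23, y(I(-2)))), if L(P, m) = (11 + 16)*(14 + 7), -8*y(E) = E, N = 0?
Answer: -1/136 ≈ -0.0073529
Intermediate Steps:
I(V) = 2*V + 2*V**2 (I(V) = 2*((V**2 + 0*V) + V) = 2*((V**2 + 0) + V) = 2*(V**2 + V) = 2*(V + V**2) = 2*V + 2*V**2)
y(E) = -E/8
L(P, m) = 567 (L(P, m) = 27*21 = 567)
1/(-703 + L(-23, y(I(-2)))) = 1/(-703 + 567) = 1/(-136) = -1/136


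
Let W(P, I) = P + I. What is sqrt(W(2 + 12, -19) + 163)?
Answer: sqrt(158) ≈ 12.570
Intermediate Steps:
W(P, I) = I + P
sqrt(W(2 + 12, -19) + 163) = sqrt((-19 + (2 + 12)) + 163) = sqrt((-19 + 14) + 163) = sqrt(-5 + 163) = sqrt(158)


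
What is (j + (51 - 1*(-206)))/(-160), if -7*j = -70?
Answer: -267/160 ≈ -1.6688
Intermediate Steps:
j = 10 (j = -1/7*(-70) = 10)
(j + (51 - 1*(-206)))/(-160) = (10 + (51 - 1*(-206)))/(-160) = (10 + (51 + 206))*(-1/160) = (10 + 257)*(-1/160) = 267*(-1/160) = -267/160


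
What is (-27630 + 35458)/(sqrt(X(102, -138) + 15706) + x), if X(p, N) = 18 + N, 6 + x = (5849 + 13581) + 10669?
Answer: 235568004/905573063 - 7828*sqrt(15586)/905573063 ≈ 0.25905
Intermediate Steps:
x = 30093 (x = -6 + ((5849 + 13581) + 10669) = -6 + (19430 + 10669) = -6 + 30099 = 30093)
(-27630 + 35458)/(sqrt(X(102, -138) + 15706) + x) = (-27630 + 35458)/(sqrt((18 - 138) + 15706) + 30093) = 7828/(sqrt(-120 + 15706) + 30093) = 7828/(sqrt(15586) + 30093) = 7828/(30093 + sqrt(15586))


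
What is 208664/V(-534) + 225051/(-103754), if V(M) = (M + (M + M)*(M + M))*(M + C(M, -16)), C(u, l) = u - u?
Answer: -4894089729847/2255938266330 ≈ -2.1694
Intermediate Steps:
C(u, l) = 0
V(M) = M*(M + 4*M**2) (V(M) = (M + (M + M)*(M + M))*(M + 0) = (M + (2*M)*(2*M))*M = (M + 4*M**2)*M = M*(M + 4*M**2))
208664/V(-534) + 225051/(-103754) = 208664/(((-534)**2*(1 + 4*(-534)))) + 225051/(-103754) = 208664/((285156*(1 - 2136))) + 225051*(-1/103754) = 208664/((285156*(-2135))) - 225051/103754 = 208664/(-608808060) - 225051/103754 = 208664*(-1/608808060) - 225051/103754 = -52166/152202015 - 225051/103754 = -4894089729847/2255938266330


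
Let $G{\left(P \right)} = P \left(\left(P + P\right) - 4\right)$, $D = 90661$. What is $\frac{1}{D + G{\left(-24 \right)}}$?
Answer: $\frac{1}{91909} \approx 1.088 \cdot 10^{-5}$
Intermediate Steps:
$G{\left(P \right)} = P \left(-4 + 2 P\right)$ ($G{\left(P \right)} = P \left(2 P - 4\right) = P \left(-4 + 2 P\right)$)
$\frac{1}{D + G{\left(-24 \right)}} = \frac{1}{90661 + 2 \left(-24\right) \left(-2 - 24\right)} = \frac{1}{90661 + 2 \left(-24\right) \left(-26\right)} = \frac{1}{90661 + 1248} = \frac{1}{91909}$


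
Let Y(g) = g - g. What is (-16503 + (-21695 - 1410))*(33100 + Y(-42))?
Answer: -1311024800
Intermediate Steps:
Y(g) = 0
(-16503 + (-21695 - 1410))*(33100 + Y(-42)) = (-16503 + (-21695 - 1410))*(33100 + 0) = (-16503 - 23105)*33100 = -39608*33100 = -1311024800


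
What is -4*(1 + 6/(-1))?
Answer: 20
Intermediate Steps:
-4*(1 + 6/(-1)) = -4*(1 + 6*(-1)) = -4*(1 - 6) = -4*(-5) = 20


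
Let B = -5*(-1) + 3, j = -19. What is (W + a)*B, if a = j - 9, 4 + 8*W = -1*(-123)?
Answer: -105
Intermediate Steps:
W = 119/8 (W = -½ + (-1*(-123))/8 = -½ + (⅛)*123 = -½ + 123/8 = 119/8 ≈ 14.875)
a = -28 (a = -19 - 9 = -28)
B = 8 (B = 5 + 3 = 8)
(W + a)*B = (119/8 - 28)*8 = -105/8*8 = -105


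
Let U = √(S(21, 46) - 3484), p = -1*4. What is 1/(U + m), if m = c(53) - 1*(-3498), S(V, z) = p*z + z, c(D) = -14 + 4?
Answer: 1744/6084883 - I*√3622/12169766 ≈ 0.00028661 - 4.9453e-6*I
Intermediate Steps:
c(D) = -10
p = -4
S(V, z) = -3*z (S(V, z) = -4*z + z = -3*z)
m = 3488 (m = -10 - 1*(-3498) = -10 + 3498 = 3488)
U = I*√3622 (U = √(-3*46 - 3484) = √(-138 - 3484) = √(-3622) = I*√3622 ≈ 60.183*I)
1/(U + m) = 1/(I*√3622 + 3488) = 1/(3488 + I*√3622)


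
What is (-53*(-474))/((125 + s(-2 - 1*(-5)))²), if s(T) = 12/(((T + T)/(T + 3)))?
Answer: 25122/18769 ≈ 1.3385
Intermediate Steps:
s(T) = 6*(3 + T)/T (s(T) = 12/(((2*T)/(3 + T))) = 12/((2*T/(3 + T))) = 12*((3 + T)/(2*T)) = 6*(3 + T)/T)
(-53*(-474))/((125 + s(-2 - 1*(-5)))²) = (-53*(-474))/((125 + (6 + 18/(-2 - 1*(-5))))²) = 25122/((125 + (6 + 18/(-2 + 5)))²) = 25122/((125 + (6 + 18/3))²) = 25122/((125 + (6 + 18*(⅓)))²) = 25122/((125 + (6 + 6))²) = 25122/((125 + 12)²) = 25122/(137²) = 25122/18769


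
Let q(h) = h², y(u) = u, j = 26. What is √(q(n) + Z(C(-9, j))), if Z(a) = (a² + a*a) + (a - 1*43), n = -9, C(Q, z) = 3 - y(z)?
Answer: √1073 ≈ 32.757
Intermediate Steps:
C(Q, z) = 3 - z
Z(a) = -43 + a + 2*a² (Z(a) = (a² + a²) + (a - 43) = 2*a² + (-43 + a) = -43 + a + 2*a²)
√(q(n) + Z(C(-9, j))) = √((-9)² + (-43 + (3 - 1*26) + 2*(3 - 1*26)²)) = √(81 + (-43 + (3 - 26) + 2*(3 - 26)²)) = √(81 + (-43 - 23 + 2*(-23)²)) = √(81 + (-43 - 23 + 2*529)) = √(81 + (-43 - 23 + 1058)) = √(81 + 992) = √1073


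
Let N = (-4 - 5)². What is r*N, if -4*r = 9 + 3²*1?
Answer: -729/2 ≈ -364.50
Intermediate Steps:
N = 81 (N = (-9)² = 81)
r = -9/2 (r = -(9 + 3²*1)/4 = -(9 + 9*1)/4 = -(9 + 9)/4 = -¼*18 = -9/2 ≈ -4.5000)
r*N = -9/2*81 = -729/2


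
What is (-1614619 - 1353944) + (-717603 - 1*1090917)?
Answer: -4777083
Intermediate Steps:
(-1614619 - 1353944) + (-717603 - 1*1090917) = -2968563 + (-717603 - 1090917) = -2968563 - 1808520 = -4777083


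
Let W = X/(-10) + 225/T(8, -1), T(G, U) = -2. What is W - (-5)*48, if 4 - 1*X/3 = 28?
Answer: 1347/10 ≈ 134.70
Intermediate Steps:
X = -72 (X = 12 - 3*28 = 12 - 84 = -72)
W = -1053/10 (W = -72/(-10) + 225/(-2) = -72*(-1/10) + 225*(-1/2) = 36/5 - 225/2 = -1053/10 ≈ -105.30)
W - (-5)*48 = -1053/10 - (-5)*48 = -1053/10 - 1*(-240) = -1053/10 + 240 = 1347/10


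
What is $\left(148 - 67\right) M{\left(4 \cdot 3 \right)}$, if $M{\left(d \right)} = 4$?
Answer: $324$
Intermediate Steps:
$\left(148 - 67\right) M{\left(4 \cdot 3 \right)} = \left(148 - 67\right) 4 = 81 \cdot 4 = 324$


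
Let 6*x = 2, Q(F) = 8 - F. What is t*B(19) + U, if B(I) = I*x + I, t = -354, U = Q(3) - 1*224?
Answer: -9187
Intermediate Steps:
x = ⅓ (x = (⅙)*2 = ⅓ ≈ 0.33333)
U = -219 (U = (8 - 1*3) - 1*224 = (8 - 3) - 224 = 5 - 224 = -219)
B(I) = 4*I/3 (B(I) = I*(⅓) + I = I/3 + I = 4*I/3)
t*B(19) + U = -472*19 - 219 = -354*76/3 - 219 = -8968 - 219 = -9187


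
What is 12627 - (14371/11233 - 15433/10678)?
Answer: 1514577719049/119945974 ≈ 12627.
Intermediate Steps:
12627 - (14371/11233 - 15433/10678) = 12627 - 1*(-19905351/119945974) = 12627 + 19905351/119945974 = 1514577719049/119945974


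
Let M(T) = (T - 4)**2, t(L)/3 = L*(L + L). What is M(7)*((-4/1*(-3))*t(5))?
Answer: 16200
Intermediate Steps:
t(L) = 6*L**2 (t(L) = 3*(L*(L + L)) = 3*(L*(2*L)) = 3*(2*L**2) = 6*L**2)
M(T) = (-4 + T)**2
M(7)*((-4/1*(-3))*t(5)) = (-4 + 7)**2*((-4/1*(-3))*(6*5**2)) = 3**2*((-4*1*(-3))*(6*25)) = 9*(-4*(-3)*150) = 9*(12*150) = 9*1800 = 16200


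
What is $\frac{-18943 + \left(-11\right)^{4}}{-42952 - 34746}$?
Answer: $\frac{2151}{38849} \approx 0.055368$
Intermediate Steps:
$\frac{-18943 + \left(-11\right)^{4}}{-42952 - 34746} = \frac{-18943 + 14641}{-77698} = \left(-4302\right) \left(- \frac{1}{77698}\right) = \frac{2151}{38849}$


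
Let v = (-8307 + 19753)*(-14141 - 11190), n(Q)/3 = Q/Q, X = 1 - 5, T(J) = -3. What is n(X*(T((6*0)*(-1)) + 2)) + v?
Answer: -289938623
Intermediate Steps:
X = -4
n(Q) = 3 (n(Q) = 3*(Q/Q) = 3*1 = 3)
v = -289938626 (v = 11446*(-25331) = -289938626)
n(X*(T((6*0)*(-1)) + 2)) + v = 3 - 289938626 = -289938623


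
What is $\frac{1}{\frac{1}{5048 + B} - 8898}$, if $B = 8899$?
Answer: $- \frac{13947}{124100405} \approx -0.00011238$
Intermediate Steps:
$\frac{1}{\frac{1}{5048 + B} - 8898} = \frac{1}{\frac{1}{5048 + 8899} - 8898} = \frac{1}{\frac{1}{13947} - 8898} = \frac{1}{- \frac{124100405}{13947}} = - \frac{13947}{124100405}$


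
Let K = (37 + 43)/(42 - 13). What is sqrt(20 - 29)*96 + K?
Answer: 80/29 + 288*I ≈ 2.7586 + 288.0*I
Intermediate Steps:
K = 80/29 ≈ 2.7586
sqrt(20 - 29)*96 + K = sqrt(20 - 29)*96 + 80/29 = sqrt(-9)*96 + 80/29 = (3*I)*96 + 80/29 = 288*I + 80/29 = 80/29 + 288*I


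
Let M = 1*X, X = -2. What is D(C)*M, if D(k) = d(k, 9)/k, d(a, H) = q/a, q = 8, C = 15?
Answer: -16/225 ≈ -0.071111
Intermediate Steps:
d(a, H) = 8/a
D(k) = 8/k**2 (D(k) = (8/k)/k = 8/k**2)
M = -2 (M = 1*(-2) = -2)
D(C)*M = (8/15**2)*(-2) = (8*(1/225))*(-2) = (8/225)*(-2) = -16/225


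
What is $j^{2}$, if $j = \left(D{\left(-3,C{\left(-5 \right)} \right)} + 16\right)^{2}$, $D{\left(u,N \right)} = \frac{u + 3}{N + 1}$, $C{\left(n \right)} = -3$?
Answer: $65536$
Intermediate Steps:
$D{\left(u,N \right)} = \frac{3 + u}{1 + N}$
$j = 256$ ($j = \left(\frac{3 - 3}{1 - 3} + 16\right)^{2} = \left(\frac{1}{-2} \cdot 0 + 16\right)^{2} = \left(\left(- \frac{1}{2}\right) 0 + 16\right)^{2} = \left(0 + 16\right)^{2} = 16^{2} = 256$)
$j^{2} = 256^{2} = 65536$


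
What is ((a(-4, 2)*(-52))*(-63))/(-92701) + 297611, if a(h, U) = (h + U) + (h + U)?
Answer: 3941264345/13243 ≈ 2.9761e+5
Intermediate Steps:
a(h, U) = 2*U + 2*h (a(h, U) = (U + h) + (U + h) = 2*U + 2*h)
((a(-4, 2)*(-52))*(-63))/(-92701) + 297611 = (((2*2 + 2*(-4))*(-52))*(-63))/(-92701) + 297611 = (((4 - 8)*(-52))*(-63))*(-1/92701) + 297611 = (-4*(-52)*(-63))*(-1/92701) + 297611 = (208*(-63))*(-1/92701) + 297611 = -13104*(-1/92701) + 297611 = 1872/13243 + 297611 = 3941264345/13243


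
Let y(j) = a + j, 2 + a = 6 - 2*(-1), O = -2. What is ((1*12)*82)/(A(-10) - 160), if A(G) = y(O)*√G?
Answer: -984/161 - 123*I*√10/805 ≈ -6.1118 - 0.48318*I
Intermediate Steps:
a = 6 (a = -2 + (6 - 2*(-1)) = -2 + (6 + 2) = -2 + 8 = 6)
y(j) = 6 + j
A(G) = 4*√G (A(G) = (6 - 2)*√G = 4*√G)
((1*12)*82)/(A(-10) - 160) = ((1*12)*82)/(4*√(-10) - 160) = (12*82)/(4*(I*√10) - 160) = 984/(4*I*√10 - 160) = 984/(-160 + 4*I*√10)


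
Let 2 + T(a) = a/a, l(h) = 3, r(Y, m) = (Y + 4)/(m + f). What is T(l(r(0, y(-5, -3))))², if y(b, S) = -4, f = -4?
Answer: 1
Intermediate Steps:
r(Y, m) = (4 + Y)/(-4 + m) (r(Y, m) = (Y + 4)/(m - 4) = (4 + Y)/(-4 + m))
T(a) = -1 (T(a) = -2 + a/a = -2 + 1 = -1)
T(l(r(0, y(-5, -3))))² = (-1)² = 1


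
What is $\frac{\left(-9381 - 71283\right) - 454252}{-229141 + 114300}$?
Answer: $\frac{534916}{114841} \approx 4.6579$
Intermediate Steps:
$\frac{\left(-9381 - 71283\right) - 454252}{-229141 + 114300} = \frac{\left(-9381 - 71283\right) - 454252}{-114841} = \left(-80664 - 454252\right) \left(- \frac{1}{114841}\right) = \left(-534916\right) \left(- \frac{1}{114841}\right) = \frac{534916}{114841}$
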